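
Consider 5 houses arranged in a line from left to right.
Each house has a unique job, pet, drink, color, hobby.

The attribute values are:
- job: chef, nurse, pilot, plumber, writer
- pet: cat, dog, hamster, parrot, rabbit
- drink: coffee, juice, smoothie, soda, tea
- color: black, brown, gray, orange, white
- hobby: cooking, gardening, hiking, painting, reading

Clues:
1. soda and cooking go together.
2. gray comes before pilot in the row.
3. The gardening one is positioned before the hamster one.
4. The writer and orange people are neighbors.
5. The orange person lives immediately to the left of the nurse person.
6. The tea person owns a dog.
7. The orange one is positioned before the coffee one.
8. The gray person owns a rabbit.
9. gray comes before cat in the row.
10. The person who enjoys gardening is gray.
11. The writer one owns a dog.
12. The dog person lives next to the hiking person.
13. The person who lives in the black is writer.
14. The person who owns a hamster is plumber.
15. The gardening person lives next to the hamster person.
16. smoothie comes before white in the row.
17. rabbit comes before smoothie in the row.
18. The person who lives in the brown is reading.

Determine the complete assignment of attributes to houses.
Solution:

House | Job | Pet | Drink | Color | Hobby
-----------------------------------------
  1   | writer | dog | tea | black | painting
  2   | chef | parrot | juice | orange | hiking
  3   | nurse | rabbit | coffee | gray | gardening
  4   | plumber | hamster | smoothie | brown | reading
  5   | pilot | cat | soda | white | cooking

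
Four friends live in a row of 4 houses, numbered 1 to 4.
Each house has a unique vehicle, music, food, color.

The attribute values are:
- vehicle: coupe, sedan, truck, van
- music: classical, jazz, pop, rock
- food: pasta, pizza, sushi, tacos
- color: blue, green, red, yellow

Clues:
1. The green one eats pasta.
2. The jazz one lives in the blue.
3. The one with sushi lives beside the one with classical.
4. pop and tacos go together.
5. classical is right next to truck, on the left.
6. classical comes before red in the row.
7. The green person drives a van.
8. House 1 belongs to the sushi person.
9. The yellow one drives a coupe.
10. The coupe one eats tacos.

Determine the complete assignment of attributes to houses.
Solution:

House | Vehicle | Music | Food | Color
--------------------------------------
  1   | sedan | jazz | sushi | blue
  2   | van | classical | pasta | green
  3   | truck | rock | pizza | red
  4   | coupe | pop | tacos | yellow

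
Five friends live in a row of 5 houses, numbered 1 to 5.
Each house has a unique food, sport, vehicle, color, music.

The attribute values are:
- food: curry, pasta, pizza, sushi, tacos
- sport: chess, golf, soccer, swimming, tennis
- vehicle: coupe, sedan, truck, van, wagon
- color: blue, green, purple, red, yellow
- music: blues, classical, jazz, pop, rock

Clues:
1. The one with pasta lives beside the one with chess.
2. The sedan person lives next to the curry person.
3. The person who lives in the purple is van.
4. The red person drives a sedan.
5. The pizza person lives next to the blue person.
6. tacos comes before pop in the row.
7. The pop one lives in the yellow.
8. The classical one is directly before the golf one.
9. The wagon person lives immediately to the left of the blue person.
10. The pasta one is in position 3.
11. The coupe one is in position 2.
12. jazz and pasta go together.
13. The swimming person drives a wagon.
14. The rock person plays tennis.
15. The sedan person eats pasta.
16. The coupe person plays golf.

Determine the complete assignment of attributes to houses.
Solution:

House | Food | Sport | Vehicle | Color | Music
----------------------------------------------
  1   | pizza | swimming | wagon | green | classical
  2   | tacos | golf | coupe | blue | blues
  3   | pasta | soccer | sedan | red | jazz
  4   | curry | chess | truck | yellow | pop
  5   | sushi | tennis | van | purple | rock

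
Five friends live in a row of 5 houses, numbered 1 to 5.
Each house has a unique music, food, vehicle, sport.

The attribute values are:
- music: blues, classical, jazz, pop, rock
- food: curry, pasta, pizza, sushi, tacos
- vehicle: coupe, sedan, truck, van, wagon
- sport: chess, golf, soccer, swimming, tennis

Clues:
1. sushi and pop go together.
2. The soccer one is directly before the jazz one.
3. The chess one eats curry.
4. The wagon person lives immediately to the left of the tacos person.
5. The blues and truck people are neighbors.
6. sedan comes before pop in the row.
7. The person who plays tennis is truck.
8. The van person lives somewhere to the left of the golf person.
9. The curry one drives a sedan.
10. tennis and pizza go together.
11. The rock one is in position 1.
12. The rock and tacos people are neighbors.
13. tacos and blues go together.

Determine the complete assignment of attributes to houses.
Solution:

House | Music | Food | Vehicle | Sport
--------------------------------------
  1   | rock | pasta | wagon | swimming
  2   | blues | tacos | van | soccer
  3   | jazz | pizza | truck | tennis
  4   | classical | curry | sedan | chess
  5   | pop | sushi | coupe | golf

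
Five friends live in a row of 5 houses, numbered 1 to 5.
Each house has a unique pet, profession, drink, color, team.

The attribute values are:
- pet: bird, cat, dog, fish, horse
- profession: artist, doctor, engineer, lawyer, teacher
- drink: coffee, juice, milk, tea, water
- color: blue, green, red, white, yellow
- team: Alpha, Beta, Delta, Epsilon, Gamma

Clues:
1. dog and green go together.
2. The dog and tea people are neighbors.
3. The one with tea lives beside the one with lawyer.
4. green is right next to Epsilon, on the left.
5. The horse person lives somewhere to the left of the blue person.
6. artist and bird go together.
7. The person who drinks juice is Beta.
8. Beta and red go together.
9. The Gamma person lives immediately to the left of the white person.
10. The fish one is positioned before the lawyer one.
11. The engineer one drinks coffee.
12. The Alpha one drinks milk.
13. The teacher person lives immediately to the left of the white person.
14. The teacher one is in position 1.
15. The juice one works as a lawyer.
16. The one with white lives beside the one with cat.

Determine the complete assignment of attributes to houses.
Solution:

House | Pet | Profession | Drink | Color | Team
-----------------------------------------------
  1   | dog | teacher | water | green | Gamma
  2   | fish | doctor | tea | white | Epsilon
  3   | cat | lawyer | juice | red | Beta
  4   | horse | engineer | coffee | yellow | Delta
  5   | bird | artist | milk | blue | Alpha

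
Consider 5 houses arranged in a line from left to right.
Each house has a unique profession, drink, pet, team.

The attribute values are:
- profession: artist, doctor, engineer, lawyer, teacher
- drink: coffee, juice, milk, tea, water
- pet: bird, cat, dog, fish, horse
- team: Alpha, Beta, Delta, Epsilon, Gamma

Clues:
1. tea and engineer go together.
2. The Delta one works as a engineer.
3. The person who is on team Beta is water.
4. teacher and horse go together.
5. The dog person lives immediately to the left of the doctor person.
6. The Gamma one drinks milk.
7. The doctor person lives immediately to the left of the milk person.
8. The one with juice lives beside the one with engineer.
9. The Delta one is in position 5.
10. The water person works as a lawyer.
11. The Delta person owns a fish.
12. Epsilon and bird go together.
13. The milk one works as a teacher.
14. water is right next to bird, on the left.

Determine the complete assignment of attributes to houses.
Solution:

House | Profession | Drink | Pet | Team
---------------------------------------
  1   | lawyer | water | dog | Beta
  2   | doctor | coffee | bird | Epsilon
  3   | teacher | milk | horse | Gamma
  4   | artist | juice | cat | Alpha
  5   | engineer | tea | fish | Delta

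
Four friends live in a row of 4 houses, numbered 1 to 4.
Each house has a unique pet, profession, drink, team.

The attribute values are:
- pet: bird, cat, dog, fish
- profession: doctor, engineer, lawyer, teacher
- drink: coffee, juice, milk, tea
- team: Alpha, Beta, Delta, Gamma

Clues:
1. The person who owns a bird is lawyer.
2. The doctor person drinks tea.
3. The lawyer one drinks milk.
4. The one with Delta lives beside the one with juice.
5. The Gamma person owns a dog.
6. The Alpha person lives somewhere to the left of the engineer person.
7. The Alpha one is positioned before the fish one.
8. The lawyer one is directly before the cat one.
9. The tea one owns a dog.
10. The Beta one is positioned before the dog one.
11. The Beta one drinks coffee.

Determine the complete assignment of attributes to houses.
Solution:

House | Pet | Profession | Drink | Team
---------------------------------------
  1   | bird | lawyer | milk | Delta
  2   | cat | teacher | juice | Alpha
  3   | fish | engineer | coffee | Beta
  4   | dog | doctor | tea | Gamma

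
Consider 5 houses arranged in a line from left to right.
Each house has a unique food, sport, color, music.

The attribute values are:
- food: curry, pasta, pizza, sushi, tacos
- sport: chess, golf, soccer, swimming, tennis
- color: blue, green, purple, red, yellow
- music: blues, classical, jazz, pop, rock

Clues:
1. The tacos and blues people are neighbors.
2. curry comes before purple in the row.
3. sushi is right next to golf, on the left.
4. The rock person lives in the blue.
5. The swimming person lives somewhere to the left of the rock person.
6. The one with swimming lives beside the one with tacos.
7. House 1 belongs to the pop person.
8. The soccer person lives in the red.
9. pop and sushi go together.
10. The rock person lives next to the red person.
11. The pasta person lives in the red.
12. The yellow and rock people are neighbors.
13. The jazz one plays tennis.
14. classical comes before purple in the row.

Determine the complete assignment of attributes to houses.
Solution:

House | Food | Sport | Color | Music
------------------------------------
  1   | sushi | swimming | yellow | pop
  2   | tacos | golf | blue | rock
  3   | pasta | soccer | red | blues
  4   | curry | chess | green | classical
  5   | pizza | tennis | purple | jazz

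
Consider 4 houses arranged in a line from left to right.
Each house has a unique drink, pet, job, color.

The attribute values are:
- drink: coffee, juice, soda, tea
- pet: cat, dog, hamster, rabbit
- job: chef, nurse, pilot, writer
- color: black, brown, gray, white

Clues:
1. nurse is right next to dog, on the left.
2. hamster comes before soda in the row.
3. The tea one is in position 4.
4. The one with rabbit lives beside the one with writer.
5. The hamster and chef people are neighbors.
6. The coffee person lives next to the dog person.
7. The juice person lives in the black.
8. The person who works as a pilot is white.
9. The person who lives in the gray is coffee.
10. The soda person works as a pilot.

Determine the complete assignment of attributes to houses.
Solution:

House | Drink | Pet | Job | Color
---------------------------------
  1   | coffee | hamster | nurse | gray
  2   | juice | dog | chef | black
  3   | soda | rabbit | pilot | white
  4   | tea | cat | writer | brown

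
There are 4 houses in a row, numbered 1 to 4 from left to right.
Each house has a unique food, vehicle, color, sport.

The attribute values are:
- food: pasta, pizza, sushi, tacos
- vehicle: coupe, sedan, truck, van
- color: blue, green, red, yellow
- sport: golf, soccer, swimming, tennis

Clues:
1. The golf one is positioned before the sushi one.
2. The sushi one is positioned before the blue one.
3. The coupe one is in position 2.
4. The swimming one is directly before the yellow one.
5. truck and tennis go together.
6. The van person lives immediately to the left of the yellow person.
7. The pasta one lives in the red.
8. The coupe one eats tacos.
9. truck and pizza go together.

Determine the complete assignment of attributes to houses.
Solution:

House | Food | Vehicle | Color | Sport
--------------------------------------
  1   | pasta | van | red | swimming
  2   | tacos | coupe | yellow | golf
  3   | sushi | sedan | green | soccer
  4   | pizza | truck | blue | tennis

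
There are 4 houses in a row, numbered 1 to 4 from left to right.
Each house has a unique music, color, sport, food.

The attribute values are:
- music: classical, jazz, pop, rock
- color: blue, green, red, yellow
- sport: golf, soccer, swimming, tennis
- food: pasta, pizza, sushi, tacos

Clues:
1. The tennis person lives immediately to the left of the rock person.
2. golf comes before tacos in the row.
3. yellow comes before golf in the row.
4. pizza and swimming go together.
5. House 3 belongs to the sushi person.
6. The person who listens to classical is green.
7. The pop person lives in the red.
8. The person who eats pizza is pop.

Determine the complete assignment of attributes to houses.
Solution:

House | Music | Color | Sport | Food
------------------------------------
  1   | pop | red | swimming | pizza
  2   | jazz | yellow | tennis | pasta
  3   | rock | blue | golf | sushi
  4   | classical | green | soccer | tacos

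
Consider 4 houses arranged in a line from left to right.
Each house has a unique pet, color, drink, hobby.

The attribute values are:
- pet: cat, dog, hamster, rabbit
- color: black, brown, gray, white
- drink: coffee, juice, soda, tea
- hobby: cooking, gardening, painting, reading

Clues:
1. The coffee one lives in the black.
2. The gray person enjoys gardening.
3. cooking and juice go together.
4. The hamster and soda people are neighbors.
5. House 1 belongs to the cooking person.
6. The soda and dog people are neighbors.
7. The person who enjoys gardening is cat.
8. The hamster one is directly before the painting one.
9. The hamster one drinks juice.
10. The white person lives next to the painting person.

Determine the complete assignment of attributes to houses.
Solution:

House | Pet | Color | Drink | Hobby
-----------------------------------
  1   | hamster | white | juice | cooking
  2   | rabbit | brown | soda | painting
  3   | dog | black | coffee | reading
  4   | cat | gray | tea | gardening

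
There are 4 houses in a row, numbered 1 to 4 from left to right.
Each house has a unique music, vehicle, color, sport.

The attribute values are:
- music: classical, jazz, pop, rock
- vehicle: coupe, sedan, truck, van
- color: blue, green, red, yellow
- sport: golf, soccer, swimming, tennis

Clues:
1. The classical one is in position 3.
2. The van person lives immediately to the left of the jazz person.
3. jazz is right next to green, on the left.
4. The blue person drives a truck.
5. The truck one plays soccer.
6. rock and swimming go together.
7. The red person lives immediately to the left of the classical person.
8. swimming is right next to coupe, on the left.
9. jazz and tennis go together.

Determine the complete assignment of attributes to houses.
Solution:

House | Music | Vehicle | Color | Sport
---------------------------------------
  1   | rock | van | yellow | swimming
  2   | jazz | coupe | red | tennis
  3   | classical | sedan | green | golf
  4   | pop | truck | blue | soccer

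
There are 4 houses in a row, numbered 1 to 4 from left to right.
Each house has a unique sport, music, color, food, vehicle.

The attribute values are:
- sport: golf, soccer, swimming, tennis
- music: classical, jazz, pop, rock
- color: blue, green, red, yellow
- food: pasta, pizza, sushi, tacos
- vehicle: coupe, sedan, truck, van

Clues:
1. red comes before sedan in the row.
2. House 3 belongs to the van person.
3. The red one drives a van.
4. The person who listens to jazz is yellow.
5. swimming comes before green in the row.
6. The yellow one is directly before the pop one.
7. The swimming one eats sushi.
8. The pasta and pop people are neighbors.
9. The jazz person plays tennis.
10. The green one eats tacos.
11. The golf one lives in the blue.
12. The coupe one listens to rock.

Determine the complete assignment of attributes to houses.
Solution:

House | Sport | Music | Color | Food | Vehicle
----------------------------------------------
  1   | golf | rock | blue | pizza | coupe
  2   | tennis | jazz | yellow | pasta | truck
  3   | swimming | pop | red | sushi | van
  4   | soccer | classical | green | tacos | sedan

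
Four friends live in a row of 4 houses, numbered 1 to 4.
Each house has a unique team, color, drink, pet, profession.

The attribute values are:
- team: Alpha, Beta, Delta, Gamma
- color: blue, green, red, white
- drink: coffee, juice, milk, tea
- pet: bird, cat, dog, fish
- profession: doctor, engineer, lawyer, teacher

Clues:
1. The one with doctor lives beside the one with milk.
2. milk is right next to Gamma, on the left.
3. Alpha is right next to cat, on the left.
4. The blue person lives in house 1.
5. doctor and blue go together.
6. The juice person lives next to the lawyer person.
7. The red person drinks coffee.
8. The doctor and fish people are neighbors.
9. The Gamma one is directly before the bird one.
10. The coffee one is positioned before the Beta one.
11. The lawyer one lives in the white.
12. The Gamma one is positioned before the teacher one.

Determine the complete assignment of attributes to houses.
Solution:

House | Team | Color | Drink | Pet | Profession
-----------------------------------------------
  1   | Delta | blue | juice | dog | doctor
  2   | Alpha | white | milk | fish | lawyer
  3   | Gamma | red | coffee | cat | engineer
  4   | Beta | green | tea | bird | teacher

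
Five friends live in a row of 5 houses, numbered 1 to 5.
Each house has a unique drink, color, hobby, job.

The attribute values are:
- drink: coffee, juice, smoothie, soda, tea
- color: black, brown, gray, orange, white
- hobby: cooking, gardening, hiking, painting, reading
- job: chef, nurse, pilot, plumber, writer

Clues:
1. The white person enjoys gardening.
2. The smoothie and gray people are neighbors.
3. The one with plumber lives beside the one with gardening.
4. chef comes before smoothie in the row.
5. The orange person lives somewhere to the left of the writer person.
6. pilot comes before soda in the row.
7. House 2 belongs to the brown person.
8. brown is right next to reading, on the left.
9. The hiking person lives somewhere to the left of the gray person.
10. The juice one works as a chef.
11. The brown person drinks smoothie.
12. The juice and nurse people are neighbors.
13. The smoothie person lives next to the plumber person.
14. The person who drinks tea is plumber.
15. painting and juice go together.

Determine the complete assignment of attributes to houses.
Solution:

House | Drink | Color | Hobby | Job
-----------------------------------
  1   | juice | orange | painting | chef
  2   | smoothie | brown | hiking | nurse
  3   | tea | gray | reading | plumber
  4   | coffee | white | gardening | pilot
  5   | soda | black | cooking | writer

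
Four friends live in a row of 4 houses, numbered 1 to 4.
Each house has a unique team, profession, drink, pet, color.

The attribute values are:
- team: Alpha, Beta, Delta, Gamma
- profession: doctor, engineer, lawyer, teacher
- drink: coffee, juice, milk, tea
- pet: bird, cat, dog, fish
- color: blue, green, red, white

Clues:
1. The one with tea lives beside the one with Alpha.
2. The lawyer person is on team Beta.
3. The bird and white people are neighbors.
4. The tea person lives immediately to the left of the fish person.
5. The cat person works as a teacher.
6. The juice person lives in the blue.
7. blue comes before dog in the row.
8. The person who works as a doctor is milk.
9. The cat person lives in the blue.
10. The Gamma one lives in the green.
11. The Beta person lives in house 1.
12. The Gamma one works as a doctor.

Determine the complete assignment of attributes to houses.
Solution:

House | Team | Profession | Drink | Pet | Color
-----------------------------------------------
  1   | Beta | lawyer | tea | bird | red
  2   | Alpha | engineer | coffee | fish | white
  3   | Delta | teacher | juice | cat | blue
  4   | Gamma | doctor | milk | dog | green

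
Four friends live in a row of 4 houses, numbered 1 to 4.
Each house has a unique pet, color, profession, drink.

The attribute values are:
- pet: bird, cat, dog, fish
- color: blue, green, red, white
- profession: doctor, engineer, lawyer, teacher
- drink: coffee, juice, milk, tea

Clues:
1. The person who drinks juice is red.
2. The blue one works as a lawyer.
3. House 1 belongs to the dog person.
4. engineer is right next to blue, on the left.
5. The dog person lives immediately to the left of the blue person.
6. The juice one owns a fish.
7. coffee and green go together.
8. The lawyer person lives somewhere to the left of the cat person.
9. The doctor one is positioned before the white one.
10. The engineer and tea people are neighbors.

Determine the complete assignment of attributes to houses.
Solution:

House | Pet | Color | Profession | Drink
----------------------------------------
  1   | dog | green | engineer | coffee
  2   | bird | blue | lawyer | tea
  3   | fish | red | doctor | juice
  4   | cat | white | teacher | milk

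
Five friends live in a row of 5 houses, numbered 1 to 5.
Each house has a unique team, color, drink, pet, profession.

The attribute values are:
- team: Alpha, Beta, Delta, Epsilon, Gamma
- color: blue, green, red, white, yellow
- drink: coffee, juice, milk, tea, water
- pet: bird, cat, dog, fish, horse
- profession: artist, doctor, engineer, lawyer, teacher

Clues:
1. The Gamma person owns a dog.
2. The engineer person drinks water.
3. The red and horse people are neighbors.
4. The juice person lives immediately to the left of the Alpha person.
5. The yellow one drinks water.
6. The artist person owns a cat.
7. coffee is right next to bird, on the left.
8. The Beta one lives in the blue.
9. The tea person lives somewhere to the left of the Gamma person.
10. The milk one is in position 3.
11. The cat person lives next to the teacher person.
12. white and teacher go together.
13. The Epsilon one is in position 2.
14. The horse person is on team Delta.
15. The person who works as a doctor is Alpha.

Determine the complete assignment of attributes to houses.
Solution:

House | Team | Color | Drink | Pet | Profession
-----------------------------------------------
  1   | Beta | blue | coffee | cat | artist
  2   | Epsilon | white | juice | bird | teacher
  3   | Alpha | red | milk | fish | doctor
  4   | Delta | green | tea | horse | lawyer
  5   | Gamma | yellow | water | dog | engineer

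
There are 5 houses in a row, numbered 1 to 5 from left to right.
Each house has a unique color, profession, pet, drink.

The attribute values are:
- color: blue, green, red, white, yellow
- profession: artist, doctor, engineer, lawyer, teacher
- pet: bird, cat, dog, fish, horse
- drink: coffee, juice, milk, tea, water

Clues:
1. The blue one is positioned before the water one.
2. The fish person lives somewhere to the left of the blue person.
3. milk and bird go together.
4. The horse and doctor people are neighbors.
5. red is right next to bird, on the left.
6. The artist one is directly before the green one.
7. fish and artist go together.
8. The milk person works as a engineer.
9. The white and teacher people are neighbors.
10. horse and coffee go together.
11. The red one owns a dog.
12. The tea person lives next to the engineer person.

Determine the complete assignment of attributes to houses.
Solution:

House | Color | Profession | Pet | Drink
----------------------------------------
  1   | white | artist | fish | juice
  2   | green | teacher | horse | coffee
  3   | red | doctor | dog | tea
  4   | blue | engineer | bird | milk
  5   | yellow | lawyer | cat | water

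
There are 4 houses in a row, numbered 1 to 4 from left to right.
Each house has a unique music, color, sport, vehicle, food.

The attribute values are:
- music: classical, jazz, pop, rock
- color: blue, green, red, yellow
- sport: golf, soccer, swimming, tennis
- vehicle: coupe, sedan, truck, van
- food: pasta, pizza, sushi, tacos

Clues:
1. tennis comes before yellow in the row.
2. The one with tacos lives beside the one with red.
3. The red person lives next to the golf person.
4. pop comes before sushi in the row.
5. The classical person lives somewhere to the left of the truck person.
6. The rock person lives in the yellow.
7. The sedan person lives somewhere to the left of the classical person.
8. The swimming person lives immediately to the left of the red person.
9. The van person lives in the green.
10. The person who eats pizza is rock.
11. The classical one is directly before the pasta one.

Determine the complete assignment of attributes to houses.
Solution:

House | Music | Color | Sport | Vehicle | Food
----------------------------------------------
  1   | pop | blue | swimming | sedan | tacos
  2   | classical | red | tennis | coupe | sushi
  3   | jazz | green | golf | van | pasta
  4   | rock | yellow | soccer | truck | pizza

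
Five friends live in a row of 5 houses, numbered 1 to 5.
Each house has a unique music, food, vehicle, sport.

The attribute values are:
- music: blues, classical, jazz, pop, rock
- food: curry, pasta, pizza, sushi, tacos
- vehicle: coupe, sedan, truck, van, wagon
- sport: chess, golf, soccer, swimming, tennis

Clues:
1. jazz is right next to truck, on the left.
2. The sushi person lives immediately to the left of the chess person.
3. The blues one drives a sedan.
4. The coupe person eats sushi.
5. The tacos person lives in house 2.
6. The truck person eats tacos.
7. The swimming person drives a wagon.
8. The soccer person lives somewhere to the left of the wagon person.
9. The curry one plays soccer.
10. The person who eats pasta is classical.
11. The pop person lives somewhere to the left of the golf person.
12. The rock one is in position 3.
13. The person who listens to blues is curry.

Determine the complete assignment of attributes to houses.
Solution:

House | Music | Food | Vehicle | Sport
--------------------------------------
  1   | jazz | sushi | coupe | tennis
  2   | pop | tacos | truck | chess
  3   | rock | pizza | van | golf
  4   | blues | curry | sedan | soccer
  5   | classical | pasta | wagon | swimming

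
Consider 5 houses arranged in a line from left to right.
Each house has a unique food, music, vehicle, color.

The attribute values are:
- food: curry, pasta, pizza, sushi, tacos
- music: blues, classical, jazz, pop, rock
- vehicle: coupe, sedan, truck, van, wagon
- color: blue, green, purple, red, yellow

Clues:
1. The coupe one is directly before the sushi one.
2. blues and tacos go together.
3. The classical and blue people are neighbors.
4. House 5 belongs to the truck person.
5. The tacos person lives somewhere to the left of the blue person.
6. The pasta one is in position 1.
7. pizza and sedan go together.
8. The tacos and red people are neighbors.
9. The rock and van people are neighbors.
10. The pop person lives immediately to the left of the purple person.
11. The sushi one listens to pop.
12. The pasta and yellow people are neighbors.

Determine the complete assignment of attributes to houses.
Solution:

House | Food | Music | Vehicle | Color
--------------------------------------
  1   | pasta | rock | coupe | green
  2   | sushi | pop | van | yellow
  3   | tacos | blues | wagon | purple
  4   | pizza | classical | sedan | red
  5   | curry | jazz | truck | blue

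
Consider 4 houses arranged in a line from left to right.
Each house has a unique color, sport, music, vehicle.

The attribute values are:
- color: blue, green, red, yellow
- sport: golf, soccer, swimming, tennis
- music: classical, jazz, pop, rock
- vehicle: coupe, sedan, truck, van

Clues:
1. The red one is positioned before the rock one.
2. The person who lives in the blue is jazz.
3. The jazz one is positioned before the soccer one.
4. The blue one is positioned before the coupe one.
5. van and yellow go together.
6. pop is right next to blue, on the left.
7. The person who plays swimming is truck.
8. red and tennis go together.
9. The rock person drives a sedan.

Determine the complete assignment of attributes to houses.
Solution:

House | Color | Sport | Music | Vehicle
---------------------------------------
  1   | yellow | golf | pop | van
  2   | blue | swimming | jazz | truck
  3   | red | tennis | classical | coupe
  4   | green | soccer | rock | sedan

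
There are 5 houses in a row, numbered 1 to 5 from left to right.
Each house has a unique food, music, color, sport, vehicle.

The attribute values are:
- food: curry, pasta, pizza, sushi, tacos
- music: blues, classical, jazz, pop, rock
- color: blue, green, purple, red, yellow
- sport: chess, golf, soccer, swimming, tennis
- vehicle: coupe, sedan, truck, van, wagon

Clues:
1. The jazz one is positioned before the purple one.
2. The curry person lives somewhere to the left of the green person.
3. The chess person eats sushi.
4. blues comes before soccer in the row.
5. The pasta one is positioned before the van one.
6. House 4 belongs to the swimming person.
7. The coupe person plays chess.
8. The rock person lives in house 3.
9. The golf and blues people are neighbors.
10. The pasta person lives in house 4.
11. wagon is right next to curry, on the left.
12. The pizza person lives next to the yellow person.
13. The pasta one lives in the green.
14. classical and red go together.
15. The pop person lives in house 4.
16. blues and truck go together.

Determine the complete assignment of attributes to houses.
Solution:

House | Food | Music | Color | Sport | Vehicle
----------------------------------------------
  1   | pizza | jazz | blue | golf | wagon
  2   | curry | blues | yellow | tennis | truck
  3   | sushi | rock | purple | chess | coupe
  4   | pasta | pop | green | swimming | sedan
  5   | tacos | classical | red | soccer | van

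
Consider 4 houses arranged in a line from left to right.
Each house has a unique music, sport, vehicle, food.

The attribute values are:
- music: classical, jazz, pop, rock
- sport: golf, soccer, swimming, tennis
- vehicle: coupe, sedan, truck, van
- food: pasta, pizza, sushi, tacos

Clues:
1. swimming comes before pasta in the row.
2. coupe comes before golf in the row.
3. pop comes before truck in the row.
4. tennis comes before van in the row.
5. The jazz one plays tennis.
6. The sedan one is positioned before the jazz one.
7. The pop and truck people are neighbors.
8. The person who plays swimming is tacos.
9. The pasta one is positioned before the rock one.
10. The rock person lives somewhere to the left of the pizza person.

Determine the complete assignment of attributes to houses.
Solution:

House | Music | Sport | Vehicle | Food
--------------------------------------
  1   | pop | swimming | sedan | tacos
  2   | jazz | tennis | truck | pasta
  3   | rock | soccer | coupe | sushi
  4   | classical | golf | van | pizza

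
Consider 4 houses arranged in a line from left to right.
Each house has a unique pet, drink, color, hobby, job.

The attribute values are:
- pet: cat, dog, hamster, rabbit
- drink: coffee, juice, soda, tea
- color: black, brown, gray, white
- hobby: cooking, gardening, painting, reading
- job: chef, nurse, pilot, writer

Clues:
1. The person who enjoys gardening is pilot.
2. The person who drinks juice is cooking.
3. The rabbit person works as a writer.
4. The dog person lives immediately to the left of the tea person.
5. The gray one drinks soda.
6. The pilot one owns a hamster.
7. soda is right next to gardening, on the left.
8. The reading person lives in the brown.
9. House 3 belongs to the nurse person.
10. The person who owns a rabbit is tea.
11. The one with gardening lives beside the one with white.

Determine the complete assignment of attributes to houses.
Solution:

House | Pet | Drink | Color | Hobby | Job
-----------------------------------------
  1   | cat | soda | gray | painting | chef
  2   | hamster | coffee | black | gardening | pilot
  3   | dog | juice | white | cooking | nurse
  4   | rabbit | tea | brown | reading | writer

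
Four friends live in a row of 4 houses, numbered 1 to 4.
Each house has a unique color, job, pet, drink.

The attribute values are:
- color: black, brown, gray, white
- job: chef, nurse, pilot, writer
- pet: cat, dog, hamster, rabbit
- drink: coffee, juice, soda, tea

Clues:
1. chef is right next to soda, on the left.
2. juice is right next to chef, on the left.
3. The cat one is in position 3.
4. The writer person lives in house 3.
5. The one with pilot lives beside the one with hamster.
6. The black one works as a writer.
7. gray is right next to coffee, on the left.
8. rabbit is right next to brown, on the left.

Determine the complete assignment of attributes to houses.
Solution:

House | Color | Job | Pet | Drink
---------------------------------
  1   | gray | pilot | rabbit | juice
  2   | brown | chef | hamster | coffee
  3   | black | writer | cat | soda
  4   | white | nurse | dog | tea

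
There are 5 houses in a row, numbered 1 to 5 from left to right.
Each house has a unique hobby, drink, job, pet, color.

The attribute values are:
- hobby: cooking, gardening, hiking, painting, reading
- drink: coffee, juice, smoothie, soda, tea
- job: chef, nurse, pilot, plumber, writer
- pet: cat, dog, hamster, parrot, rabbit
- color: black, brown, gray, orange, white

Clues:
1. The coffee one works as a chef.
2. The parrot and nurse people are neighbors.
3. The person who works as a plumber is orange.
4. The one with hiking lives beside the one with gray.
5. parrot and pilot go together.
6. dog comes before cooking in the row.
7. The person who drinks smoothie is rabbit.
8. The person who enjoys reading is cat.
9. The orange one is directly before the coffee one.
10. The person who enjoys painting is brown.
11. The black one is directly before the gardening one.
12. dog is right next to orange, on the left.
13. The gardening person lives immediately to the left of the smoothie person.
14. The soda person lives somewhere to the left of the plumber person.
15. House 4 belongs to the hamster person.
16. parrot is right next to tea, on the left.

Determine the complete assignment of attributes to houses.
Solution:

House | Hobby | Drink | Job | Pet | Color
-----------------------------------------
  1   | hiking | soda | pilot | parrot | black
  2   | gardening | tea | nurse | dog | gray
  3   | cooking | smoothie | plumber | rabbit | orange
  4   | painting | coffee | chef | hamster | brown
  5   | reading | juice | writer | cat | white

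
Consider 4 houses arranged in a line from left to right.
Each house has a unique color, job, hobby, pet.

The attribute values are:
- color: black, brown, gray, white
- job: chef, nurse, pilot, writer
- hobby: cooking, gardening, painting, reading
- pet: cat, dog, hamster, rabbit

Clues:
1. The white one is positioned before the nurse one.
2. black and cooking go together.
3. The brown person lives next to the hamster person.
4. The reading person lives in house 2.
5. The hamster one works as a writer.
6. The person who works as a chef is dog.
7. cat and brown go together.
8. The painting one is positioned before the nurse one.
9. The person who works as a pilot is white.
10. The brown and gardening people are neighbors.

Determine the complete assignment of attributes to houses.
Solution:

House | Color | Job | Hobby | Pet
---------------------------------
  1   | white | pilot | painting | rabbit
  2   | brown | nurse | reading | cat
  3   | gray | writer | gardening | hamster
  4   | black | chef | cooking | dog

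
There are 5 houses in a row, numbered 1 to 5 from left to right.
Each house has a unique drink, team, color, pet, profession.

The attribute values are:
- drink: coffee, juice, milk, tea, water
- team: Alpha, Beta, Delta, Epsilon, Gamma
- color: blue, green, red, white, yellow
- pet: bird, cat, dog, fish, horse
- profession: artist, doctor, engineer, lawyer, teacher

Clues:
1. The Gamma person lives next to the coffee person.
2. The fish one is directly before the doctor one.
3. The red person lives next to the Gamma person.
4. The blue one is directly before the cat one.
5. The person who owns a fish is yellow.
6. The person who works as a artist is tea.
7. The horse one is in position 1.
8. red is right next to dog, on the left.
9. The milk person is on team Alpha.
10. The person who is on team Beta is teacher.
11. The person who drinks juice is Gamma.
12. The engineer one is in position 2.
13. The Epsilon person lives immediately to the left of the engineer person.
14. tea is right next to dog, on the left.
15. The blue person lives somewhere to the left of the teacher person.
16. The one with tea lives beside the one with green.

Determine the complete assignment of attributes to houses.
Solution:

House | Drink | Team | Color | Pet | Profession
-----------------------------------------------
  1   | tea | Epsilon | red | horse | artist
  2   | juice | Gamma | green | dog | engineer
  3   | coffee | Delta | yellow | fish | lawyer
  4   | milk | Alpha | blue | bird | doctor
  5   | water | Beta | white | cat | teacher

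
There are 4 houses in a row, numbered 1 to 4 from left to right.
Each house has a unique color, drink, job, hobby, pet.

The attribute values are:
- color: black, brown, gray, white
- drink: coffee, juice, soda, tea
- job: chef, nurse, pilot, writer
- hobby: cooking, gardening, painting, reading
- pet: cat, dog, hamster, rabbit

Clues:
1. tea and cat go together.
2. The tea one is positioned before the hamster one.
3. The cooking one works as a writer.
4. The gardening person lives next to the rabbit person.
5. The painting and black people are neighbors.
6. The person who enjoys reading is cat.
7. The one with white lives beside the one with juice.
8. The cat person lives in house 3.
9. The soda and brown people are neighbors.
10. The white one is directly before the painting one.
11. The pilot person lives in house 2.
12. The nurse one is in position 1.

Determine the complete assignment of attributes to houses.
Solution:

House | Color | Drink | Job | Hobby | Pet
-----------------------------------------
  1   | white | soda | nurse | gardening | dog
  2   | brown | juice | pilot | painting | rabbit
  3   | black | tea | chef | reading | cat
  4   | gray | coffee | writer | cooking | hamster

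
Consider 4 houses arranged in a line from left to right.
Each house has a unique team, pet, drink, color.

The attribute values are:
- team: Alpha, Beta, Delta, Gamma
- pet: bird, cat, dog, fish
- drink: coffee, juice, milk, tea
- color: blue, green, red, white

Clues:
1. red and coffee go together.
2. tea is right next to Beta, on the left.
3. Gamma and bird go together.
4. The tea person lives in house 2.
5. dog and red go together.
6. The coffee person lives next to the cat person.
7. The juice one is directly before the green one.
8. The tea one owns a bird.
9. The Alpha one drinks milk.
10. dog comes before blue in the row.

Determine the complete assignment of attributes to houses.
Solution:

House | Team | Pet | Drink | Color
----------------------------------
  1   | Delta | fish | juice | white
  2   | Gamma | bird | tea | green
  3   | Beta | dog | coffee | red
  4   | Alpha | cat | milk | blue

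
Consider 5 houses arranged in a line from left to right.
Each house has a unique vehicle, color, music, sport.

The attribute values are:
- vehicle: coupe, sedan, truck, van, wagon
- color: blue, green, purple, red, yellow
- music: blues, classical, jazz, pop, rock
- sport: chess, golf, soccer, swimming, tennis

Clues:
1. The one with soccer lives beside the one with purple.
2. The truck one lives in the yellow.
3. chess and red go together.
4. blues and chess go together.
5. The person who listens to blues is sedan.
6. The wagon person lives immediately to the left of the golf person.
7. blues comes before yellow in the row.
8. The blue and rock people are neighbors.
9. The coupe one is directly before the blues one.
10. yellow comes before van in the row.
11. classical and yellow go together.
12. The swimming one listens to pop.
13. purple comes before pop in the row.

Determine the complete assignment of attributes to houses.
Solution:

House | Vehicle | Color | Music | Sport
---------------------------------------
  1   | wagon | blue | jazz | soccer
  2   | coupe | purple | rock | golf
  3   | sedan | red | blues | chess
  4   | truck | yellow | classical | tennis
  5   | van | green | pop | swimming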